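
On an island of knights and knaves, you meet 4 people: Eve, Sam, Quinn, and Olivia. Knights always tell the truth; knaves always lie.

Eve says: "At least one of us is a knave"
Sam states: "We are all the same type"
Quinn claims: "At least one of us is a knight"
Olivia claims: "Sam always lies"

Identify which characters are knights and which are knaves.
Eve is a knight.
Sam is a knave.
Quinn is a knight.
Olivia is a knight.

Verification:
- Eve (knight) says "At least one of us is a knave" - this is TRUE because Sam is a knave.
- Sam (knave) says "We are all the same type" - this is FALSE (a lie) because Eve, Quinn, and Olivia are knights and Sam is a knave.
- Quinn (knight) says "At least one of us is a knight" - this is TRUE because Eve, Quinn, and Olivia are knights.
- Olivia (knight) says "Sam always lies" - this is TRUE because Sam is a knave.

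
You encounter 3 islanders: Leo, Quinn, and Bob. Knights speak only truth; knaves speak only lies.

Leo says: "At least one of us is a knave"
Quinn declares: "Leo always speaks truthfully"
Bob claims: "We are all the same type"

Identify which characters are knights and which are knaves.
Leo is a knight.
Quinn is a knight.
Bob is a knave.

Verification:
- Leo (knight) says "At least one of us is a knave" - this is TRUE because Bob is a knave.
- Quinn (knight) says "Leo always speaks truthfully" - this is TRUE because Leo is a knight.
- Bob (knave) says "We are all the same type" - this is FALSE (a lie) because Leo and Quinn are knights and Bob is a knave.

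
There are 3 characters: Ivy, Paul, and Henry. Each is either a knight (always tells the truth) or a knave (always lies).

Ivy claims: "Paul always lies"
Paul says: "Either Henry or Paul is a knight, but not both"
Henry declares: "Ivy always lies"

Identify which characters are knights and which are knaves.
Ivy is a knight.
Paul is a knave.
Henry is a knave.

Verification:
- Ivy (knight) says "Paul always lies" - this is TRUE because Paul is a knave.
- Paul (knave) says "Either Henry or Paul is a knight, but not both" - this is FALSE (a lie) because Henry is a knave and Paul is a knave.
- Henry (knave) says "Ivy always lies" - this is FALSE (a lie) because Ivy is a knight.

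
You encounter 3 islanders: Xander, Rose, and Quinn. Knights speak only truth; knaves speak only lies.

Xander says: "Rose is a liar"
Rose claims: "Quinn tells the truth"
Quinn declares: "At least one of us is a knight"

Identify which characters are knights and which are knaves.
Xander is a knave.
Rose is a knight.
Quinn is a knight.

Verification:
- Xander (knave) says "Rose is a liar" - this is FALSE (a lie) because Rose is a knight.
- Rose (knight) says "Quinn tells the truth" - this is TRUE because Quinn is a knight.
- Quinn (knight) says "At least one of us is a knight" - this is TRUE because Rose and Quinn are knights.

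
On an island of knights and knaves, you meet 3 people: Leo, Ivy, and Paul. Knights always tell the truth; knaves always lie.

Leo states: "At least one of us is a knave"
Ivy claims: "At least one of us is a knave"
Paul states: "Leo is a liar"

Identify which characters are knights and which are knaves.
Leo is a knight.
Ivy is a knight.
Paul is a knave.

Verification:
- Leo (knight) says "At least one of us is a knave" - this is TRUE because Paul is a knave.
- Ivy (knight) says "At least one of us is a knave" - this is TRUE because Paul is a knave.
- Paul (knave) says "Leo is a liar" - this is FALSE (a lie) because Leo is a knight.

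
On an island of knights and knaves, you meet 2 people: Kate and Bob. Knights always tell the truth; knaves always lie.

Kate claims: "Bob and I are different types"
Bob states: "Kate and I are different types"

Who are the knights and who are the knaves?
Kate is a knave.
Bob is a knave.

Verification:
- Kate (knave) says "Bob and I are different types" - this is FALSE (a lie) because Kate is a knave and Bob is a knave.
- Bob (knave) says "Kate and I are different types" - this is FALSE (a lie) because Bob is a knave and Kate is a knave.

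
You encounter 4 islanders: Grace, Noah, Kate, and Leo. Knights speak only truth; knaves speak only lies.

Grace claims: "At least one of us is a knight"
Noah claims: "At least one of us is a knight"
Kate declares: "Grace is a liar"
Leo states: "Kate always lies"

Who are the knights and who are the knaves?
Grace is a knight.
Noah is a knight.
Kate is a knave.
Leo is a knight.

Verification:
- Grace (knight) says "At least one of us is a knight" - this is TRUE because Grace, Noah, and Leo are knights.
- Noah (knight) says "At least one of us is a knight" - this is TRUE because Grace, Noah, and Leo are knights.
- Kate (knave) says "Grace is a liar" - this is FALSE (a lie) because Grace is a knight.
- Leo (knight) says "Kate always lies" - this is TRUE because Kate is a knave.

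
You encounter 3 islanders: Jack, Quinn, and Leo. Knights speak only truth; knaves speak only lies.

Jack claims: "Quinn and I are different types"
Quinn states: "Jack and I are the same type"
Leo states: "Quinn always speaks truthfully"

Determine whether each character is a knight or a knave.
Jack is a knight.
Quinn is a knave.
Leo is a knave.

Verification:
- Jack (knight) says "Quinn and I are different types" - this is TRUE because Jack is a knight and Quinn is a knave.
- Quinn (knave) says "Jack and I are the same type" - this is FALSE (a lie) because Quinn is a knave and Jack is a knight.
- Leo (knave) says "Quinn always speaks truthfully" - this is FALSE (a lie) because Quinn is a knave.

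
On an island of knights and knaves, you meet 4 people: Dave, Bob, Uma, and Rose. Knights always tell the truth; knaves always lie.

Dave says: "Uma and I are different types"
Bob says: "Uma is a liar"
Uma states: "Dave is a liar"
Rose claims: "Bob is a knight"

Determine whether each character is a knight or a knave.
Dave is a knight.
Bob is a knight.
Uma is a knave.
Rose is a knight.

Verification:
- Dave (knight) says "Uma and I are different types" - this is TRUE because Dave is a knight and Uma is a knave.
- Bob (knight) says "Uma is a liar" - this is TRUE because Uma is a knave.
- Uma (knave) says "Dave is a liar" - this is FALSE (a lie) because Dave is a knight.
- Rose (knight) says "Bob is a knight" - this is TRUE because Bob is a knight.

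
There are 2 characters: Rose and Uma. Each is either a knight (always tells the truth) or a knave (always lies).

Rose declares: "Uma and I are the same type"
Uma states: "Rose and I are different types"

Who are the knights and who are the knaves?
Rose is a knave.
Uma is a knight.

Verification:
- Rose (knave) says "Uma and I are the same type" - this is FALSE (a lie) because Rose is a knave and Uma is a knight.
- Uma (knight) says "Rose and I are different types" - this is TRUE because Uma is a knight and Rose is a knave.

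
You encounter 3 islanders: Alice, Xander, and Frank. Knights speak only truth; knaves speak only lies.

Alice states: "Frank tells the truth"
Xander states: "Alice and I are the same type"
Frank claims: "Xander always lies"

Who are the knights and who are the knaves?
Alice is a knight.
Xander is a knave.
Frank is a knight.

Verification:
- Alice (knight) says "Frank tells the truth" - this is TRUE because Frank is a knight.
- Xander (knave) says "Alice and I are the same type" - this is FALSE (a lie) because Xander is a knave and Alice is a knight.
- Frank (knight) says "Xander always lies" - this is TRUE because Xander is a knave.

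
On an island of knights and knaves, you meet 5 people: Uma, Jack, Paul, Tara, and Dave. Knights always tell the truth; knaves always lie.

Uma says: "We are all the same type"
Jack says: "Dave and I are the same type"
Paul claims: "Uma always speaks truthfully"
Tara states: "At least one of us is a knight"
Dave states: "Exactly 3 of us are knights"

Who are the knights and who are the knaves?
Uma is a knave.
Jack is a knight.
Paul is a knave.
Tara is a knight.
Dave is a knight.

Verification:
- Uma (knave) says "We are all the same type" - this is FALSE (a lie) because Jack, Tara, and Dave are knights and Uma and Paul are knaves.
- Jack (knight) says "Dave and I are the same type" - this is TRUE because Jack is a knight and Dave is a knight.
- Paul (knave) says "Uma always speaks truthfully" - this is FALSE (a lie) because Uma is a knave.
- Tara (knight) says "At least one of us is a knight" - this is TRUE because Jack, Tara, and Dave are knights.
- Dave (knight) says "Exactly 3 of us are knights" - this is TRUE because there are 3 knights.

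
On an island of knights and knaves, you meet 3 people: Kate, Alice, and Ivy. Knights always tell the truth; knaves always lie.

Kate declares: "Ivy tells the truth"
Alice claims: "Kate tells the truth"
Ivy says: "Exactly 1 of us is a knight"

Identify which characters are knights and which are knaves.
Kate is a knave.
Alice is a knave.
Ivy is a knave.

Verification:
- Kate (knave) says "Ivy tells the truth" - this is FALSE (a lie) because Ivy is a knave.
- Alice (knave) says "Kate tells the truth" - this is FALSE (a lie) because Kate is a knave.
- Ivy (knave) says "Exactly 1 of us is a knight" - this is FALSE (a lie) because there are 0 knights.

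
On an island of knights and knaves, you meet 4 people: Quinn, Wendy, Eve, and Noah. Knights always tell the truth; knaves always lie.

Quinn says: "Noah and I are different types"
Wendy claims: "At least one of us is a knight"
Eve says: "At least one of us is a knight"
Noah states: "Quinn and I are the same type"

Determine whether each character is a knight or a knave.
Quinn is a knight.
Wendy is a knight.
Eve is a knight.
Noah is a knave.

Verification:
- Quinn (knight) says "Noah and I are different types" - this is TRUE because Quinn is a knight and Noah is a knave.
- Wendy (knight) says "At least one of us is a knight" - this is TRUE because Quinn, Wendy, and Eve are knights.
- Eve (knight) says "At least one of us is a knight" - this is TRUE because Quinn, Wendy, and Eve are knights.
- Noah (knave) says "Quinn and I are the same type" - this is FALSE (a lie) because Noah is a knave and Quinn is a knight.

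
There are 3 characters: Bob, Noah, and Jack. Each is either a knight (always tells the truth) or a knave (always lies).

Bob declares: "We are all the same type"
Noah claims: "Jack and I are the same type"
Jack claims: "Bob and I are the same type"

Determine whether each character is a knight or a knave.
Bob is a knight.
Noah is a knight.
Jack is a knight.

Verification:
- Bob (knight) says "We are all the same type" - this is TRUE because Bob, Noah, and Jack are knights.
- Noah (knight) says "Jack and I are the same type" - this is TRUE because Noah is a knight and Jack is a knight.
- Jack (knight) says "Bob and I are the same type" - this is TRUE because Jack is a knight and Bob is a knight.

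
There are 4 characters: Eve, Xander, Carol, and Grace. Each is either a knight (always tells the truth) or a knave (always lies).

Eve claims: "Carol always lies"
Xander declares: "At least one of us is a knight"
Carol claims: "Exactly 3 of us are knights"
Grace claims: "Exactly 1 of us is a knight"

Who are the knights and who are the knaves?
Eve is a knight.
Xander is a knight.
Carol is a knave.
Grace is a knave.

Verification:
- Eve (knight) says "Carol always lies" - this is TRUE because Carol is a knave.
- Xander (knight) says "At least one of us is a knight" - this is TRUE because Eve and Xander are knights.
- Carol (knave) says "Exactly 3 of us are knights" - this is FALSE (a lie) because there are 2 knights.
- Grace (knave) says "Exactly 1 of us is a knight" - this is FALSE (a lie) because there are 2 knights.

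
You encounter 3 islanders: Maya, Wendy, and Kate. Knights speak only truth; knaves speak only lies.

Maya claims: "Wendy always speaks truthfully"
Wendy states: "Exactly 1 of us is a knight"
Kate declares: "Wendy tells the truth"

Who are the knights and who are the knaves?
Maya is a knave.
Wendy is a knave.
Kate is a knave.

Verification:
- Maya (knave) says "Wendy always speaks truthfully" - this is FALSE (a lie) because Wendy is a knave.
- Wendy (knave) says "Exactly 1 of us is a knight" - this is FALSE (a lie) because there are 0 knights.
- Kate (knave) says "Wendy tells the truth" - this is FALSE (a lie) because Wendy is a knave.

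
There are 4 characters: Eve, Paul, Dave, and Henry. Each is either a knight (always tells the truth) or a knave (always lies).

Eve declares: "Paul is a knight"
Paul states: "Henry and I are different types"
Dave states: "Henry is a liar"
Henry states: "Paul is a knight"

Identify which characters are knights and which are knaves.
Eve is a knave.
Paul is a knave.
Dave is a knight.
Henry is a knave.

Verification:
- Eve (knave) says "Paul is a knight" - this is FALSE (a lie) because Paul is a knave.
- Paul (knave) says "Henry and I are different types" - this is FALSE (a lie) because Paul is a knave and Henry is a knave.
- Dave (knight) says "Henry is a liar" - this is TRUE because Henry is a knave.
- Henry (knave) says "Paul is a knight" - this is FALSE (a lie) because Paul is a knave.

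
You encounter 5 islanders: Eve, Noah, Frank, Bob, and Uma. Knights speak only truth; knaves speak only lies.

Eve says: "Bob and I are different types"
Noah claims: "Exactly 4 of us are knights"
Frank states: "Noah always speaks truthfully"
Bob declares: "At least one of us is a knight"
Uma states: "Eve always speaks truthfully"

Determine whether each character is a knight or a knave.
Eve is a knave.
Noah is a knave.
Frank is a knave.
Bob is a knave.
Uma is a knave.

Verification:
- Eve (knave) says "Bob and I are different types" - this is FALSE (a lie) because Eve is a knave and Bob is a knave.
- Noah (knave) says "Exactly 4 of us are knights" - this is FALSE (a lie) because there are 0 knights.
- Frank (knave) says "Noah always speaks truthfully" - this is FALSE (a lie) because Noah is a knave.
- Bob (knave) says "At least one of us is a knight" - this is FALSE (a lie) because no one is a knight.
- Uma (knave) says "Eve always speaks truthfully" - this is FALSE (a lie) because Eve is a knave.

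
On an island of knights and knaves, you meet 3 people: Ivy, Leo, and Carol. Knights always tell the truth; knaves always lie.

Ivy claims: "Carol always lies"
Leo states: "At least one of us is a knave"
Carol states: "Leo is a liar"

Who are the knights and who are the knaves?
Ivy is a knight.
Leo is a knight.
Carol is a knave.

Verification:
- Ivy (knight) says "Carol always lies" - this is TRUE because Carol is a knave.
- Leo (knight) says "At least one of us is a knave" - this is TRUE because Carol is a knave.
- Carol (knave) says "Leo is a liar" - this is FALSE (a lie) because Leo is a knight.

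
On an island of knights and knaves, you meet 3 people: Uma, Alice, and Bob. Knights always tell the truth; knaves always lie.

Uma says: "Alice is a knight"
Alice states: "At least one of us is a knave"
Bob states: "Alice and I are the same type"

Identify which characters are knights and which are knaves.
Uma is a knight.
Alice is a knight.
Bob is a knave.

Verification:
- Uma (knight) says "Alice is a knight" - this is TRUE because Alice is a knight.
- Alice (knight) says "At least one of us is a knave" - this is TRUE because Bob is a knave.
- Bob (knave) says "Alice and I are the same type" - this is FALSE (a lie) because Bob is a knave and Alice is a knight.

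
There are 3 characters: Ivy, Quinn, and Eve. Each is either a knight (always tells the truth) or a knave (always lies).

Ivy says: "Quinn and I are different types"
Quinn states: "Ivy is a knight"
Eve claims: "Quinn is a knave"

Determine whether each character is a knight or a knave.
Ivy is a knave.
Quinn is a knave.
Eve is a knight.

Verification:
- Ivy (knave) says "Quinn and I are different types" - this is FALSE (a lie) because Ivy is a knave and Quinn is a knave.
- Quinn (knave) says "Ivy is a knight" - this is FALSE (a lie) because Ivy is a knave.
- Eve (knight) says "Quinn is a knave" - this is TRUE because Quinn is a knave.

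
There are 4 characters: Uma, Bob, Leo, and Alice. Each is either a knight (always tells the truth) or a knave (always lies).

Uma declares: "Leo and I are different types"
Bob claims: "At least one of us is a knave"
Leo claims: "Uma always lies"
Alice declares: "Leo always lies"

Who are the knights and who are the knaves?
Uma is a knight.
Bob is a knight.
Leo is a knave.
Alice is a knight.

Verification:
- Uma (knight) says "Leo and I are different types" - this is TRUE because Uma is a knight and Leo is a knave.
- Bob (knight) says "At least one of us is a knave" - this is TRUE because Leo is a knave.
- Leo (knave) says "Uma always lies" - this is FALSE (a lie) because Uma is a knight.
- Alice (knight) says "Leo always lies" - this is TRUE because Leo is a knave.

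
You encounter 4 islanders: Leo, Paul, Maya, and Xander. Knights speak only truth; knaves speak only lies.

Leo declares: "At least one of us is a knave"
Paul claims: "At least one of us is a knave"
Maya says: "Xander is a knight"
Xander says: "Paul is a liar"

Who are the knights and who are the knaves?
Leo is a knight.
Paul is a knight.
Maya is a knave.
Xander is a knave.

Verification:
- Leo (knight) says "At least one of us is a knave" - this is TRUE because Maya and Xander are knaves.
- Paul (knight) says "At least one of us is a knave" - this is TRUE because Maya and Xander are knaves.
- Maya (knave) says "Xander is a knight" - this is FALSE (a lie) because Xander is a knave.
- Xander (knave) says "Paul is a liar" - this is FALSE (a lie) because Paul is a knight.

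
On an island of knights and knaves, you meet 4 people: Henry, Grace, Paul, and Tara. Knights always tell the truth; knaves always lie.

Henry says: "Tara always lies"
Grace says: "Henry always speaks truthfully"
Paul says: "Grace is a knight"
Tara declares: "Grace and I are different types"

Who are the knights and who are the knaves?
Henry is a knave.
Grace is a knave.
Paul is a knave.
Tara is a knight.

Verification:
- Henry (knave) says "Tara always lies" - this is FALSE (a lie) because Tara is a knight.
- Grace (knave) says "Henry always speaks truthfully" - this is FALSE (a lie) because Henry is a knave.
- Paul (knave) says "Grace is a knight" - this is FALSE (a lie) because Grace is a knave.
- Tara (knight) says "Grace and I are different types" - this is TRUE because Tara is a knight and Grace is a knave.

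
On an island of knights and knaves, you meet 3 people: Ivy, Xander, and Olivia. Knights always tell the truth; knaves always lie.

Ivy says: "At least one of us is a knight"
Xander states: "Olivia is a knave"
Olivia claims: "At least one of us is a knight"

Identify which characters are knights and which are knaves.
Ivy is a knight.
Xander is a knave.
Olivia is a knight.

Verification:
- Ivy (knight) says "At least one of us is a knight" - this is TRUE because Ivy and Olivia are knights.
- Xander (knave) says "Olivia is a knave" - this is FALSE (a lie) because Olivia is a knight.
- Olivia (knight) says "At least one of us is a knight" - this is TRUE because Ivy and Olivia are knights.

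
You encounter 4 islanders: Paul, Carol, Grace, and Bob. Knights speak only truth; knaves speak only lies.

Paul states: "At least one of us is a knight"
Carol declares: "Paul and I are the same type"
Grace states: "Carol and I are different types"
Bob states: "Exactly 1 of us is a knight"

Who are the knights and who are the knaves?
Paul is a knight.
Carol is a knave.
Grace is a knight.
Bob is a knave.

Verification:
- Paul (knight) says "At least one of us is a knight" - this is TRUE because Paul and Grace are knights.
- Carol (knave) says "Paul and I are the same type" - this is FALSE (a lie) because Carol is a knave and Paul is a knight.
- Grace (knight) says "Carol and I are different types" - this is TRUE because Grace is a knight and Carol is a knave.
- Bob (knave) says "Exactly 1 of us is a knight" - this is FALSE (a lie) because there are 2 knights.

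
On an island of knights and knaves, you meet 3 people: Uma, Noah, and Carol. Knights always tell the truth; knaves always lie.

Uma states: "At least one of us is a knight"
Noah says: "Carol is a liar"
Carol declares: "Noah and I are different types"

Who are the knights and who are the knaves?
Uma is a knight.
Noah is a knave.
Carol is a knight.

Verification:
- Uma (knight) says "At least one of us is a knight" - this is TRUE because Uma and Carol are knights.
- Noah (knave) says "Carol is a liar" - this is FALSE (a lie) because Carol is a knight.
- Carol (knight) says "Noah and I are different types" - this is TRUE because Carol is a knight and Noah is a knave.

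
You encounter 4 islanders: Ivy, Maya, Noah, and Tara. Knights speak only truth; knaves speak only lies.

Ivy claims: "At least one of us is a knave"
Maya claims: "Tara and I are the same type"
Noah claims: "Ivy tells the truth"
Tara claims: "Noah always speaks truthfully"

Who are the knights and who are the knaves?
Ivy is a knight.
Maya is a knave.
Noah is a knight.
Tara is a knight.

Verification:
- Ivy (knight) says "At least one of us is a knave" - this is TRUE because Maya is a knave.
- Maya (knave) says "Tara and I are the same type" - this is FALSE (a lie) because Maya is a knave and Tara is a knight.
- Noah (knight) says "Ivy tells the truth" - this is TRUE because Ivy is a knight.
- Tara (knight) says "Noah always speaks truthfully" - this is TRUE because Noah is a knight.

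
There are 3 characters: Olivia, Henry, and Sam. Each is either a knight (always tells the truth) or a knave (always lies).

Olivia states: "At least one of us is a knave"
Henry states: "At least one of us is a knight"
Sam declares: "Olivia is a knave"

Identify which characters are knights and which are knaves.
Olivia is a knight.
Henry is a knight.
Sam is a knave.

Verification:
- Olivia (knight) says "At least one of us is a knave" - this is TRUE because Sam is a knave.
- Henry (knight) says "At least one of us is a knight" - this is TRUE because Olivia and Henry are knights.
- Sam (knave) says "Olivia is a knave" - this is FALSE (a lie) because Olivia is a knight.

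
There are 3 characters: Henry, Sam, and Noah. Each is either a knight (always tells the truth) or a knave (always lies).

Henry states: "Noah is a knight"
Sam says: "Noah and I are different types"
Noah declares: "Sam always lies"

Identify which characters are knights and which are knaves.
Henry is a knave.
Sam is a knight.
Noah is a knave.

Verification:
- Henry (knave) says "Noah is a knight" - this is FALSE (a lie) because Noah is a knave.
- Sam (knight) says "Noah and I are different types" - this is TRUE because Sam is a knight and Noah is a knave.
- Noah (knave) says "Sam always lies" - this is FALSE (a lie) because Sam is a knight.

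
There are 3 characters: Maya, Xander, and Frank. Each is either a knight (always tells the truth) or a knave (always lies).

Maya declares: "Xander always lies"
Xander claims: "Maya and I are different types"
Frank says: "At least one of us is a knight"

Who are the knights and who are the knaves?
Maya is a knave.
Xander is a knight.
Frank is a knight.

Verification:
- Maya (knave) says "Xander always lies" - this is FALSE (a lie) because Xander is a knight.
- Xander (knight) says "Maya and I are different types" - this is TRUE because Xander is a knight and Maya is a knave.
- Frank (knight) says "At least one of us is a knight" - this is TRUE because Xander and Frank are knights.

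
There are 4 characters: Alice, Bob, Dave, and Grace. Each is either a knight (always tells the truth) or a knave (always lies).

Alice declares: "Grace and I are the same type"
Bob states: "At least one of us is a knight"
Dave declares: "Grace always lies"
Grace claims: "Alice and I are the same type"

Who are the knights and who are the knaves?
Alice is a knight.
Bob is a knight.
Dave is a knave.
Grace is a knight.

Verification:
- Alice (knight) says "Grace and I are the same type" - this is TRUE because Alice is a knight and Grace is a knight.
- Bob (knight) says "At least one of us is a knight" - this is TRUE because Alice, Bob, and Grace are knights.
- Dave (knave) says "Grace always lies" - this is FALSE (a lie) because Grace is a knight.
- Grace (knight) says "Alice and I are the same type" - this is TRUE because Grace is a knight and Alice is a knight.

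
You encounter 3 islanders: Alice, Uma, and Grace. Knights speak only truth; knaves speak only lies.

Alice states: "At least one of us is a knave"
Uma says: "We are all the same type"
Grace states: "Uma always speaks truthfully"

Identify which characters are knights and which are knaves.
Alice is a knight.
Uma is a knave.
Grace is a knave.

Verification:
- Alice (knight) says "At least one of us is a knave" - this is TRUE because Uma and Grace are knaves.
- Uma (knave) says "We are all the same type" - this is FALSE (a lie) because Alice is a knight and Uma and Grace are knaves.
- Grace (knave) says "Uma always speaks truthfully" - this is FALSE (a lie) because Uma is a knave.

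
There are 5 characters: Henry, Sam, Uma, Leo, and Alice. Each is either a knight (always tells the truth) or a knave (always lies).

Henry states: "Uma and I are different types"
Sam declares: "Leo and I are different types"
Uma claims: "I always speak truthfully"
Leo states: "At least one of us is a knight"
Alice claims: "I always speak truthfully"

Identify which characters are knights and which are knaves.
Henry is a knave.
Sam is a knave.
Uma is a knave.
Leo is a knave.
Alice is a knave.

Verification:
- Henry (knave) says "Uma and I are different types" - this is FALSE (a lie) because Henry is a knave and Uma is a knave.
- Sam (knave) says "Leo and I are different types" - this is FALSE (a lie) because Sam is a knave and Leo is a knave.
- Uma (knave) says "I always speak truthfully" - this is FALSE (a lie) because Uma is a knave.
- Leo (knave) says "At least one of us is a knight" - this is FALSE (a lie) because no one is a knight.
- Alice (knave) says "I always speak truthfully" - this is FALSE (a lie) because Alice is a knave.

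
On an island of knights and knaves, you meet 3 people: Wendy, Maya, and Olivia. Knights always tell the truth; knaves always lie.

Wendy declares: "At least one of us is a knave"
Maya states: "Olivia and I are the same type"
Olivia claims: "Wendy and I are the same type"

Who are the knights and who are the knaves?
Wendy is a knight.
Maya is a knave.
Olivia is a knight.

Verification:
- Wendy (knight) says "At least one of us is a knave" - this is TRUE because Maya is a knave.
- Maya (knave) says "Olivia and I are the same type" - this is FALSE (a lie) because Maya is a knave and Olivia is a knight.
- Olivia (knight) says "Wendy and I are the same type" - this is TRUE because Olivia is a knight and Wendy is a knight.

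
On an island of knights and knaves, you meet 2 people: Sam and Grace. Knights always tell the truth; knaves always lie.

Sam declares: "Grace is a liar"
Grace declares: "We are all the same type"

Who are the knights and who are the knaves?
Sam is a knight.
Grace is a knave.

Verification:
- Sam (knight) says "Grace is a liar" - this is TRUE because Grace is a knave.
- Grace (knave) says "We are all the same type" - this is FALSE (a lie) because Sam is a knight and Grace is a knave.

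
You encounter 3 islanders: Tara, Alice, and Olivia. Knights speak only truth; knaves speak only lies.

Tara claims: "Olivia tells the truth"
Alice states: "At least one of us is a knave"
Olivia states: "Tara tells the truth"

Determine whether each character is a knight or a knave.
Tara is a knave.
Alice is a knight.
Olivia is a knave.

Verification:
- Tara (knave) says "Olivia tells the truth" - this is FALSE (a lie) because Olivia is a knave.
- Alice (knight) says "At least one of us is a knave" - this is TRUE because Tara and Olivia are knaves.
- Olivia (knave) says "Tara tells the truth" - this is FALSE (a lie) because Tara is a knave.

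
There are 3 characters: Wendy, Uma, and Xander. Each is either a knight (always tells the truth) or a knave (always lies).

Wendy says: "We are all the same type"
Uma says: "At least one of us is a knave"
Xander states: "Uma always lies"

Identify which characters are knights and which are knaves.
Wendy is a knave.
Uma is a knight.
Xander is a knave.

Verification:
- Wendy (knave) says "We are all the same type" - this is FALSE (a lie) because Uma is a knight and Wendy and Xander are knaves.
- Uma (knight) says "At least one of us is a knave" - this is TRUE because Wendy and Xander are knaves.
- Xander (knave) says "Uma always lies" - this is FALSE (a lie) because Uma is a knight.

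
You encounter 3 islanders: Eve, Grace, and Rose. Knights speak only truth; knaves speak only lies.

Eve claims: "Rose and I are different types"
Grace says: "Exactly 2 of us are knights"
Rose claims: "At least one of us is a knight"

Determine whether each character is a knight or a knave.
Eve is a knave.
Grace is a knave.
Rose is a knave.

Verification:
- Eve (knave) says "Rose and I are different types" - this is FALSE (a lie) because Eve is a knave and Rose is a knave.
- Grace (knave) says "Exactly 2 of us are knights" - this is FALSE (a lie) because there are 0 knights.
- Rose (knave) says "At least one of us is a knight" - this is FALSE (a lie) because no one is a knight.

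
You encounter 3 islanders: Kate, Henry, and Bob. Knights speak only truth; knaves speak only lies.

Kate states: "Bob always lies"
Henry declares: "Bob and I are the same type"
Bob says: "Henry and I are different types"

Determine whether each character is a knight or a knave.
Kate is a knave.
Henry is a knave.
Bob is a knight.

Verification:
- Kate (knave) says "Bob always lies" - this is FALSE (a lie) because Bob is a knight.
- Henry (knave) says "Bob and I are the same type" - this is FALSE (a lie) because Henry is a knave and Bob is a knight.
- Bob (knight) says "Henry and I are different types" - this is TRUE because Bob is a knight and Henry is a knave.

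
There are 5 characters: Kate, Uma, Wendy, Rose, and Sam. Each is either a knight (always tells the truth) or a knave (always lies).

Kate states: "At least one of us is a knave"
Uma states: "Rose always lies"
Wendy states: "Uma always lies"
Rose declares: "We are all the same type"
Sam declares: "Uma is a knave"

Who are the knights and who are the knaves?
Kate is a knight.
Uma is a knight.
Wendy is a knave.
Rose is a knave.
Sam is a knave.

Verification:
- Kate (knight) says "At least one of us is a knave" - this is TRUE because Wendy, Rose, and Sam are knaves.
- Uma (knight) says "Rose always lies" - this is TRUE because Rose is a knave.
- Wendy (knave) says "Uma always lies" - this is FALSE (a lie) because Uma is a knight.
- Rose (knave) says "We are all the same type" - this is FALSE (a lie) because Kate and Uma are knights and Wendy, Rose, and Sam are knaves.
- Sam (knave) says "Uma is a knave" - this is FALSE (a lie) because Uma is a knight.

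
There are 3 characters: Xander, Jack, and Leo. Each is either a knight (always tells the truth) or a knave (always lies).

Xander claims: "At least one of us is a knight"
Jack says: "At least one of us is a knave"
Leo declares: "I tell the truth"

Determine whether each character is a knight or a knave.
Xander is a knight.
Jack is a knight.
Leo is a knave.

Verification:
- Xander (knight) says "At least one of us is a knight" - this is TRUE because Xander and Jack are knights.
- Jack (knight) says "At least one of us is a knave" - this is TRUE because Leo is a knave.
- Leo (knave) says "I tell the truth" - this is FALSE (a lie) because Leo is a knave.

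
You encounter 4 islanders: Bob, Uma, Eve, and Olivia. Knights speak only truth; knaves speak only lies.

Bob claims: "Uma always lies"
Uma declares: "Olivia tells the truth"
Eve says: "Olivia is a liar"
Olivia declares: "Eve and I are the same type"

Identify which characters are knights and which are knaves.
Bob is a knight.
Uma is a knave.
Eve is a knight.
Olivia is a knave.

Verification:
- Bob (knight) says "Uma always lies" - this is TRUE because Uma is a knave.
- Uma (knave) says "Olivia tells the truth" - this is FALSE (a lie) because Olivia is a knave.
- Eve (knight) says "Olivia is a liar" - this is TRUE because Olivia is a knave.
- Olivia (knave) says "Eve and I are the same type" - this is FALSE (a lie) because Olivia is a knave and Eve is a knight.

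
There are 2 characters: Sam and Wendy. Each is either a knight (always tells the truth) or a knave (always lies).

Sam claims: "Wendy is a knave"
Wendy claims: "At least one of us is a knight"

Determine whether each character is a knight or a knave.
Sam is a knave.
Wendy is a knight.

Verification:
- Sam (knave) says "Wendy is a knave" - this is FALSE (a lie) because Wendy is a knight.
- Wendy (knight) says "At least one of us is a knight" - this is TRUE because Wendy is a knight.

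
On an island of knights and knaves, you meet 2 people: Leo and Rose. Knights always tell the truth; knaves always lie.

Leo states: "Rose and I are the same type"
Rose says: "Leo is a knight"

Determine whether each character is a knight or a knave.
Leo is a knight.
Rose is a knight.

Verification:
- Leo (knight) says "Rose and I are the same type" - this is TRUE because Leo is a knight and Rose is a knight.
- Rose (knight) says "Leo is a knight" - this is TRUE because Leo is a knight.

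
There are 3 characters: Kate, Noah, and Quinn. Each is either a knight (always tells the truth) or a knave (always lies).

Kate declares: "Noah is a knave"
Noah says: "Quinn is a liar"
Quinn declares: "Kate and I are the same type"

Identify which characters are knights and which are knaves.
Kate is a knight.
Noah is a knave.
Quinn is a knight.

Verification:
- Kate (knight) says "Noah is a knave" - this is TRUE because Noah is a knave.
- Noah (knave) says "Quinn is a liar" - this is FALSE (a lie) because Quinn is a knight.
- Quinn (knight) says "Kate and I are the same type" - this is TRUE because Quinn is a knight and Kate is a knight.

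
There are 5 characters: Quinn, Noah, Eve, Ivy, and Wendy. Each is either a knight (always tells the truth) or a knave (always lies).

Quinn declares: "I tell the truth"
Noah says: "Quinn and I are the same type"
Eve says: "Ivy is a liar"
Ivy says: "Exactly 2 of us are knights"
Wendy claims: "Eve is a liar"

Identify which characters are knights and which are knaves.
Quinn is a knight.
Noah is a knight.
Eve is a knight.
Ivy is a knave.
Wendy is a knave.

Verification:
- Quinn (knight) says "I tell the truth" - this is TRUE because Quinn is a knight.
- Noah (knight) says "Quinn and I are the same type" - this is TRUE because Noah is a knight and Quinn is a knight.
- Eve (knight) says "Ivy is a liar" - this is TRUE because Ivy is a knave.
- Ivy (knave) says "Exactly 2 of us are knights" - this is FALSE (a lie) because there are 3 knights.
- Wendy (knave) says "Eve is a liar" - this is FALSE (a lie) because Eve is a knight.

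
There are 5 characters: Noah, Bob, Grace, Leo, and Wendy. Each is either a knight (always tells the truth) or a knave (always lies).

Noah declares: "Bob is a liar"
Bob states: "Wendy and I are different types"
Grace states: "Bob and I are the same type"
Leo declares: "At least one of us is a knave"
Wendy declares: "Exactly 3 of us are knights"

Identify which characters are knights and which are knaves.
Noah is a knave.
Bob is a knight.
Grace is a knave.
Leo is a knight.
Wendy is a knave.

Verification:
- Noah (knave) says "Bob is a liar" - this is FALSE (a lie) because Bob is a knight.
- Bob (knight) says "Wendy and I are different types" - this is TRUE because Bob is a knight and Wendy is a knave.
- Grace (knave) says "Bob and I are the same type" - this is FALSE (a lie) because Grace is a knave and Bob is a knight.
- Leo (knight) says "At least one of us is a knave" - this is TRUE because Noah, Grace, and Wendy are knaves.
- Wendy (knave) says "Exactly 3 of us are knights" - this is FALSE (a lie) because there are 2 knights.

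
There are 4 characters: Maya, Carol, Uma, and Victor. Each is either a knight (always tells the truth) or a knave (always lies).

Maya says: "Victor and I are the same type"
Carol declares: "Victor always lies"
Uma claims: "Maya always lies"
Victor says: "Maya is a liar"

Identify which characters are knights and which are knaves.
Maya is a knave.
Carol is a knave.
Uma is a knight.
Victor is a knight.

Verification:
- Maya (knave) says "Victor and I are the same type" - this is FALSE (a lie) because Maya is a knave and Victor is a knight.
- Carol (knave) says "Victor always lies" - this is FALSE (a lie) because Victor is a knight.
- Uma (knight) says "Maya always lies" - this is TRUE because Maya is a knave.
- Victor (knight) says "Maya is a liar" - this is TRUE because Maya is a knave.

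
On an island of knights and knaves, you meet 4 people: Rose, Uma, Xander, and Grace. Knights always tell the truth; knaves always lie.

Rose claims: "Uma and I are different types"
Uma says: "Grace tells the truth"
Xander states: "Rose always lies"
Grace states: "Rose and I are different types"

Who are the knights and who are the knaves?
Rose is a knave.
Uma is a knave.
Xander is a knight.
Grace is a knave.

Verification:
- Rose (knave) says "Uma and I are different types" - this is FALSE (a lie) because Rose is a knave and Uma is a knave.
- Uma (knave) says "Grace tells the truth" - this is FALSE (a lie) because Grace is a knave.
- Xander (knight) says "Rose always lies" - this is TRUE because Rose is a knave.
- Grace (knave) says "Rose and I are different types" - this is FALSE (a lie) because Grace is a knave and Rose is a knave.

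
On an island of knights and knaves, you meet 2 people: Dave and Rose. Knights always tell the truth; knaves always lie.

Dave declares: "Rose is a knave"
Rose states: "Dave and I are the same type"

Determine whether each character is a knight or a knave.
Dave is a knight.
Rose is a knave.

Verification:
- Dave (knight) says "Rose is a knave" - this is TRUE because Rose is a knave.
- Rose (knave) says "Dave and I are the same type" - this is FALSE (a lie) because Rose is a knave and Dave is a knight.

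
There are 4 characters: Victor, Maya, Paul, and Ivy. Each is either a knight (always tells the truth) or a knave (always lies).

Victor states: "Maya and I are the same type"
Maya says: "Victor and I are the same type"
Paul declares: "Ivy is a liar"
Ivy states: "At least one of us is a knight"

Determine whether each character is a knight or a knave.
Victor is a knight.
Maya is a knight.
Paul is a knave.
Ivy is a knight.

Verification:
- Victor (knight) says "Maya and I are the same type" - this is TRUE because Victor is a knight and Maya is a knight.
- Maya (knight) says "Victor and I are the same type" - this is TRUE because Maya is a knight and Victor is a knight.
- Paul (knave) says "Ivy is a liar" - this is FALSE (a lie) because Ivy is a knight.
- Ivy (knight) says "At least one of us is a knight" - this is TRUE because Victor, Maya, and Ivy are knights.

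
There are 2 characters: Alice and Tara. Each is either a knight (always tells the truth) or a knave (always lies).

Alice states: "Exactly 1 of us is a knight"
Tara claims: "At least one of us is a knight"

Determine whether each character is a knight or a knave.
Alice is a knave.
Tara is a knave.

Verification:
- Alice (knave) says "Exactly 1 of us is a knight" - this is FALSE (a lie) because there are 0 knights.
- Tara (knave) says "At least one of us is a knight" - this is FALSE (a lie) because no one is a knight.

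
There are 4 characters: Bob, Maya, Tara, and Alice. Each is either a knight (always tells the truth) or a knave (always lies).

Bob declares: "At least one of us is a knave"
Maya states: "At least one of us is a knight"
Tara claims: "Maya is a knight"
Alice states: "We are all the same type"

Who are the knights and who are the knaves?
Bob is a knight.
Maya is a knight.
Tara is a knight.
Alice is a knave.

Verification:
- Bob (knight) says "At least one of us is a knave" - this is TRUE because Alice is a knave.
- Maya (knight) says "At least one of us is a knight" - this is TRUE because Bob, Maya, and Tara are knights.
- Tara (knight) says "Maya is a knight" - this is TRUE because Maya is a knight.
- Alice (knave) says "We are all the same type" - this is FALSE (a lie) because Bob, Maya, and Tara are knights and Alice is a knave.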